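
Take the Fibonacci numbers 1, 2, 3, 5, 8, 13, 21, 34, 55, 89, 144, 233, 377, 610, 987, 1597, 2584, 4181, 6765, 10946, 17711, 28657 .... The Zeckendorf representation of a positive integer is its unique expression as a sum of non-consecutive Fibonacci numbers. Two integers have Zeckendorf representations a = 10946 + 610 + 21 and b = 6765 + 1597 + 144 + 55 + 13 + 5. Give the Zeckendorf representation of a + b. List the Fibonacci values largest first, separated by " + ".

17711 + 1597 + 610 + 233 + 5

The two numbers are 11577 and 8579, so their sum is 20156.
20156 − 17711 = 2445
2445 − 1597 = 848
848 − 610 = 238
238 − 233 = 5
5 − 5 = 0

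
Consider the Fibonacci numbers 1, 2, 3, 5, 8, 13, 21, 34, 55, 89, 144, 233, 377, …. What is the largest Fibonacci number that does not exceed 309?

233

233 ≤ 309 < 377, so the largest Fibonacci number not exceeding 309 is 233.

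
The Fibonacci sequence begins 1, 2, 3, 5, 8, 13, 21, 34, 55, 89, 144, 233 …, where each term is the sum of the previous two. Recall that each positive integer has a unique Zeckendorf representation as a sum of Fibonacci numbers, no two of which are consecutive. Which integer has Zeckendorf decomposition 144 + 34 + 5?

183

144 + 34 + 5 = 183.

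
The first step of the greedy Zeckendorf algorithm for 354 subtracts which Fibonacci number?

233

233 ≤ 354 < 377, so the largest Fibonacci number not exceeding 354 is 233.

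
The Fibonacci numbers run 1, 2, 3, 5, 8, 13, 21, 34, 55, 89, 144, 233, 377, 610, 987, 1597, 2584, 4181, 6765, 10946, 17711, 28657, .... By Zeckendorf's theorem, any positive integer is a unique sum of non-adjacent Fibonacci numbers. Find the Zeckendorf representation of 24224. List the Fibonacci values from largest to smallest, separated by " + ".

Greedy algorithm:
17711 ≤ 24224 < 28657, so take 17711; remainder 6513
4181 ≤ 6513 < 6765, so take 4181; remainder 2332
1597 ≤ 2332 < 2584, so take 1597; remainder 735
610 ≤ 735 < 987, so take 610; remainder 125
89 ≤ 125 < 144, so take 89; remainder 36
34 ≤ 36 < 55, so take 34; remainder 2
2 ≤ 2 < 3, so take 2; remainder 0
So 24224 = 17711 + 4181 + 1597 + 610 + 89 + 34 + 2, with no two terms consecutive in the sequence.

17711 + 4181 + 1597 + 610 + 89 + 34 + 2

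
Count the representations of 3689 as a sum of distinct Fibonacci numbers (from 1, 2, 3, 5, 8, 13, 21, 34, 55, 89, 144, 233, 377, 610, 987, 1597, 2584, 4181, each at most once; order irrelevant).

Each representation comes from the Zeckendorf form by replacing some F_k with F_{k−1} + F_{k−2} where possible.
3689 = 2584+987+89+21+8 = 2584+987+89+21+5+3 = 2584+987+55+34+21+8 = … (47 more), for 50 in all.

50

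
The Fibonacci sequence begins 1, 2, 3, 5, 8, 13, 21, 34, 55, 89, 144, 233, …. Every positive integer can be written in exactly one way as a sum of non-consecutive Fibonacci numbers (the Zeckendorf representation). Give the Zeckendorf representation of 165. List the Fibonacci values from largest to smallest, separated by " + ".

144 + 21

165: greatest Fibonacci not exceeding it is 144, leaving 21
21: greatest Fibonacci not exceeding it is 21, leaving 0
So 165 = 144 + 21, with no two terms consecutive in the sequence.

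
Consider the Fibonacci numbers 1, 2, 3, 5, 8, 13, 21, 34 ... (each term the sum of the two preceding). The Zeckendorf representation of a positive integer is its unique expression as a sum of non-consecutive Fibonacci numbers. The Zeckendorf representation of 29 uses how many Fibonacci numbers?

subtract 21 from 29: 8 remains
subtract 8 from 8: 0 remains
29 = 21 + 8, which has 2 terms.

2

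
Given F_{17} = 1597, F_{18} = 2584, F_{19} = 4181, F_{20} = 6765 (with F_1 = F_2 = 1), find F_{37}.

By the addition formula F_{m+n} = F_m F_{n+1} + F_{m−1} F_n with m=20, n=17: F_{37} = 6765·2584 + 4181·1597 = 17480760 + 6677057 = 24157817.

24157817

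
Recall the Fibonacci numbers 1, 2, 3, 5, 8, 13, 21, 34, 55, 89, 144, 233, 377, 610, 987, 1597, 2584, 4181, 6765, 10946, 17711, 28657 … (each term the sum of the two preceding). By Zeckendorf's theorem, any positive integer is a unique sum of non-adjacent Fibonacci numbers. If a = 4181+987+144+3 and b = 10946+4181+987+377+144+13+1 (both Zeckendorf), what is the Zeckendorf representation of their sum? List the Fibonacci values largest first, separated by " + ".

The two numbers are 5315 and 16649, so their sum is 21964.
Greedily peel off the largest Fibonacci term at each step:
17711 ≤ 21964 < 28657, so take 17711; remainder 4253
4181 ≤ 4253 < 6765, so take 4181; remainder 72
55 ≤ 72 < 89, so take 55; remainder 17
13 ≤ 17 < 21, so take 13; remainder 4
3 ≤ 4 < 5, so take 3; remainder 1
1 ≤ 1 < 2, so take 1; remainder 0

17711 + 4181 + 55 + 13 + 3 + 1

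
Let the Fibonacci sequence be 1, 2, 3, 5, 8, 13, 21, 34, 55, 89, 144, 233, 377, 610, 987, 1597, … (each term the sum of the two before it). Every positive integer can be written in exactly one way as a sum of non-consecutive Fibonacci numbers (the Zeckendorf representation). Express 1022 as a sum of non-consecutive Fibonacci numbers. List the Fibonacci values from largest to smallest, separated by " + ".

987 + 34 + 1

Greedy algorithm:
1022 − 987 = 35
35 − 34 = 1
1 − 1 = 0
So 1022 = 987 + 34 + 1, with no two terms consecutive in the sequence.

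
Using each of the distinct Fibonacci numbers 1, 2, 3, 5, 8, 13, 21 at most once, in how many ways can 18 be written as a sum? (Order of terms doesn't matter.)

18 = 13+5 = 13+3+2 = 8+5+3+2 — 3 representations.

3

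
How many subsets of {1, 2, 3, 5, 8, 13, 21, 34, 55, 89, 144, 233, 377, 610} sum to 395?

12

Each representation comes from the Zeckendorf form by replacing some F_k with F_{k−1} + F_{k−2} where possible.
395 = 377+13+5 = 377+13+3+2 = 233+144+13+5 = … (9 more), for 12 in all.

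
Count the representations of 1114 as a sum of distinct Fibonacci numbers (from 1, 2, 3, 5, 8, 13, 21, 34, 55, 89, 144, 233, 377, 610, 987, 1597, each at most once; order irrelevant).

Each representation comes from the Zeckendorf form by replacing some F_k with F_{k−1} + F_{k−2} where possible.
1114 = 987+89+34+3+1 = 987+89+21+13+3+1 = 610+377+89+34+3+1 = 987+89+21+8+5+3+1 = … (11 more), for 15 in all.

15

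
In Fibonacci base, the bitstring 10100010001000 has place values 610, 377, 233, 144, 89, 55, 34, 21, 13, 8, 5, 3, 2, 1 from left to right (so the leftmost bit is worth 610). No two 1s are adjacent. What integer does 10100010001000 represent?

Summing the place values of the 1 bits: 610 + 233 + 34 + 5 = 882.

882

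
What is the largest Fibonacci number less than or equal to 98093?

75025

75025 ≤ 98093 < 121393, so the largest Fibonacci number not exceeding 98093 is 75025.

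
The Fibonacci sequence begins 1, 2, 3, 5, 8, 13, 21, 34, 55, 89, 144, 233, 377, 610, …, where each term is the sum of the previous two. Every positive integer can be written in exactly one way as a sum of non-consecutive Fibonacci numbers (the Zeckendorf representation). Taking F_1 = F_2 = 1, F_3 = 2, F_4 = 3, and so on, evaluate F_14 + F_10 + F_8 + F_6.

F_14 + F_10 + F_8 + F_6 = 377 + 55 + 21 + 8 = 461.

461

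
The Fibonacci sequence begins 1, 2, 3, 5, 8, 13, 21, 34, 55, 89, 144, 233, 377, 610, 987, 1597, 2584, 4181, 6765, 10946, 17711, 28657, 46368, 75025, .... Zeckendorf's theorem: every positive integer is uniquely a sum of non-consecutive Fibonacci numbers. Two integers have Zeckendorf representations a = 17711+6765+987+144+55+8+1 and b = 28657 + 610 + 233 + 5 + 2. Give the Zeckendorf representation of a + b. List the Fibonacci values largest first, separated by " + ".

The two numbers are 25671 and 29507, so their sum is 55178.
largest Fibonacci ≤ 55178 is 46368; 55178 − 46368 = 8810
largest Fibonacci ≤ 8810 is 6765; 8810 − 6765 = 2045
largest Fibonacci ≤ 2045 is 1597; 2045 − 1597 = 448
largest Fibonacci ≤ 448 is 377; 448 − 377 = 71
largest Fibonacci ≤ 71 is 55; 71 − 55 = 16
largest Fibonacci ≤ 16 is 13; 16 − 13 = 3
largest Fibonacci ≤ 3 is 3; 3 − 3 = 0

46368 + 6765 + 1597 + 377 + 55 + 13 + 3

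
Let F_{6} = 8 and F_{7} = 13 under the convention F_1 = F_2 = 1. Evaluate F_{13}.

By F_{2k+1} = F_k² + F_{k+1}²: F_{13} = 8² + 13² = 64 + 169 = 233.

233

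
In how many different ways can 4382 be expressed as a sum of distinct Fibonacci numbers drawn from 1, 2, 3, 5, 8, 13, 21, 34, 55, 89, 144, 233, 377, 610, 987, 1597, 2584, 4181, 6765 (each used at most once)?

28

4382 = 4181+144+55+2 = 4181+144+34+21+2 = 2584+1597+144+55+2 = … (25 more), for 28 in all.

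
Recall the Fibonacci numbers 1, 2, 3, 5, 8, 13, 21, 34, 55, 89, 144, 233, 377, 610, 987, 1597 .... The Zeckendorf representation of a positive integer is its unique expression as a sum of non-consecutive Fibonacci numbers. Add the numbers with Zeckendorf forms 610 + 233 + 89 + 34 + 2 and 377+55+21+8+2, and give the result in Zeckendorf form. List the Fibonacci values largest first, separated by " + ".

The two numbers are 968 and 463, so their sum is 1431.
1431 − 987 = 444
444 − 377 = 67
67 − 55 = 12
12 − 8 = 4
4 − 3 = 1
1 − 1 = 0

987 + 377 + 55 + 8 + 3 + 1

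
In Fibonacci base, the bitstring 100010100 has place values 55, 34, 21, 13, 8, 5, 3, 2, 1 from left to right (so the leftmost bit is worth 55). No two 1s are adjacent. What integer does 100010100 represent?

Summing the place values of the 1 bits: 55 + 8 + 3 = 66.

66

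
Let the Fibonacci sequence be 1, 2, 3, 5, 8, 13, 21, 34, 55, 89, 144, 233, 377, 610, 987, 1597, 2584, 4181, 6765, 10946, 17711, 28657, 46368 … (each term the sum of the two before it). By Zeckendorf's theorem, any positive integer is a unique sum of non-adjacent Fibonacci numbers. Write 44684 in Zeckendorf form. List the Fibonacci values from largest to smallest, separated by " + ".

28657 ≤ 44684 < 46368, so take 28657; remainder 16027
10946 ≤ 16027 < 17711, so take 10946; remainder 5081
4181 ≤ 5081 < 6765, so take 4181; remainder 900
610 ≤ 900 < 987, so take 610; remainder 290
233 ≤ 290 < 377, so take 233; remainder 57
55 ≤ 57 < 89, so take 55; remainder 2
2 ≤ 2 < 3, so take 2; remainder 0
So 44684 = 28657 + 10946 + 4181 + 610 + 233 + 55 + 2, with no two terms consecutive in the sequence.

28657 + 10946 + 4181 + 610 + 233 + 55 + 2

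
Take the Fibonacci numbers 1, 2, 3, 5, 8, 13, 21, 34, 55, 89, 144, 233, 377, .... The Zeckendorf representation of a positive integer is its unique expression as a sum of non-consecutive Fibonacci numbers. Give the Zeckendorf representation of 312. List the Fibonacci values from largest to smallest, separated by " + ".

233 + 55 + 21 + 3

233 ≤ 312 < 377, so take 233; remainder 79
55 ≤ 79 < 89, so take 55; remainder 24
21 ≤ 24 < 34, so take 21; remainder 3
3 ≤ 3 < 5, so take 3; remainder 0
So 312 = 233 + 55 + 21 + 3, with no two terms consecutive in the sequence.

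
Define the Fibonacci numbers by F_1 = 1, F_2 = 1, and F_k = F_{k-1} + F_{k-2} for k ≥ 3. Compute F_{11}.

89

Iterating the recurrence up to F_{3} = 2 and F_{2} = 1:
F_{4} = F_{3} + F_{2} = 2 + 1 = 3
F_{5} = F_{4} + F_{3} = 3 + 2 = 5
F_{6} = F_{5} + F_{4} = 5 + 3 = 8
F_{7} = F_{6} + F_{5} = 8 + 5 = 13
F_{8} = F_{7} + F_{6} = 13 + 8 = 21
F_{9} = F_{8} + F_{7} = 21 + 13 = 34
F_{10} = F_{9} + F_{8} = 34 + 21 = 55
F_{11} = F_{10} + F_{9} = 55 + 34 = 89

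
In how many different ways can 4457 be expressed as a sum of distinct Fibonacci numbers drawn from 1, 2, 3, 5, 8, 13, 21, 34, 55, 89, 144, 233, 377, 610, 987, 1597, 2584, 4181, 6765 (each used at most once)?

Each representation comes from the Zeckendorf form by replacing some F_k with F_{k−1} + F_{k−2} where possible.
4457 = 4181+233+34+8+1 = 4181+233+34+5+3+1 = 4181+233+21+13+8+1 = 4181+144+89+34+8+1 = 2584+1597+233+34+8+1 = … (31 more), for 36 in all.

36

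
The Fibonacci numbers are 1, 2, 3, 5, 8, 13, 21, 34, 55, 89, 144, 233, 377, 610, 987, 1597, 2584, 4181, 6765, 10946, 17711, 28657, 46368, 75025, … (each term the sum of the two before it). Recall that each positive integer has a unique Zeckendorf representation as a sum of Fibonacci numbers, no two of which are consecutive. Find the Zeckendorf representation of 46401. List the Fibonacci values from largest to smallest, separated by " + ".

46368 + 21 + 8 + 3 + 1

subtract 46368 from 46401: 33 remains
subtract 21 from 33: 12 remains
subtract 8 from 12: 4 remains
subtract 3 from 4: 1 remains
subtract 1 from 1: 0 remains
So 46401 = 46368 + 21 + 8 + 3 + 1, with no two terms consecutive in the sequence.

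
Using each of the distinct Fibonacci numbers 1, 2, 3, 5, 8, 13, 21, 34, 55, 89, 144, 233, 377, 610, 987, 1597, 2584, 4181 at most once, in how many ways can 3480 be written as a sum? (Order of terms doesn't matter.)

28

Starting from the Zeckendorf form and repeatedly splitting a term F_k into F_{k−1} + F_{k−2} (when neither is already used) reaches every representation.
3480 = 2584+610+233+34+13+5+1 = 2584+610+233+34+13+3+2+1 = 2584+610+144+89+34+13+5+1 = 2584+610+233+34+8+5+3+2+1 = … (24 more), for 28 in all.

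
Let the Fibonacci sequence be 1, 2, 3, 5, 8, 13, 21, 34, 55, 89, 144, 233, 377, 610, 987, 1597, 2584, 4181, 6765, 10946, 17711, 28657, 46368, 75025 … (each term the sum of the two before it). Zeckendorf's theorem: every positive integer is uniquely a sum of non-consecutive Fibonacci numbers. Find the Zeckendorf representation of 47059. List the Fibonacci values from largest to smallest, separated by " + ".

Greedily peel off the largest Fibonacci term at each step:
46368 ≤ 47059 < 75025, so take 46368; remainder 691
610 ≤ 691 < 987, so take 610; remainder 81
55 ≤ 81 < 89, so take 55; remainder 26
21 ≤ 26 < 34, so take 21; remainder 5
5 ≤ 5 < 8, so take 5; remainder 0
So 47059 = 46368 + 610 + 55 + 21 + 5, with no two terms consecutive in the sequence.

46368 + 610 + 55 + 21 + 5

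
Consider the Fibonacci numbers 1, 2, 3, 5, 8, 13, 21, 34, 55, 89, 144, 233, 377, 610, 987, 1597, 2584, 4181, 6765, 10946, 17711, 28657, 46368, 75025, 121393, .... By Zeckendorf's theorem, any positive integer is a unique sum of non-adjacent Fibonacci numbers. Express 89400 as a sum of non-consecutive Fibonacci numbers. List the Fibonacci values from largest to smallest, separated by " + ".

75025 + 10946 + 2584 + 610 + 233 + 2

Greedy algorithm:
89400 − 75025 = 14375
14375 − 10946 = 3429
3429 − 2584 = 845
845 − 610 = 235
235 − 233 = 2
2 − 2 = 0
So 89400 = 75025 + 10946 + 2584 + 610 + 233 + 2, with no two terms consecutive in the sequence.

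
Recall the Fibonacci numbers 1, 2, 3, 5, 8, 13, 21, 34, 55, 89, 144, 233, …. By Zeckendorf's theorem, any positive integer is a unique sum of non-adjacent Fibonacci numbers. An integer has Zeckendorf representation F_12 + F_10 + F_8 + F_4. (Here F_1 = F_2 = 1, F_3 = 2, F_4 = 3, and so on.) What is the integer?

223

F_12 + F_10 + F_8 + F_4 = 144 + 55 + 21 + 3 = 223.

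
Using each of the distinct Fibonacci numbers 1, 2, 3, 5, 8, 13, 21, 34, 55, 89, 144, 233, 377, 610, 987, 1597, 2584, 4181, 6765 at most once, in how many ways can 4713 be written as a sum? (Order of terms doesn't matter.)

51

Each representation comes from the Zeckendorf form by replacing some F_k with F_{k−1} + F_{k−2} where possible.
4713 = 4181+377+144+8+3 = 4181+377+144+8+2+1 = 4181+377+89+55+8+3 = … (48 more), for 51 in all.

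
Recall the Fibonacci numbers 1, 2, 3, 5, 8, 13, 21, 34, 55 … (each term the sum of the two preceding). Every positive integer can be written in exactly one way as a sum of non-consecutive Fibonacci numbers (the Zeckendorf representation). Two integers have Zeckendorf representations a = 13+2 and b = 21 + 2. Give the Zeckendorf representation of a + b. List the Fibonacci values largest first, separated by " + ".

34 + 3 + 1

The two numbers are 15 and 23, so their sum is 38.
Greedy algorithm:
38 − 34 = 4
4 − 3 = 1
1 − 1 = 0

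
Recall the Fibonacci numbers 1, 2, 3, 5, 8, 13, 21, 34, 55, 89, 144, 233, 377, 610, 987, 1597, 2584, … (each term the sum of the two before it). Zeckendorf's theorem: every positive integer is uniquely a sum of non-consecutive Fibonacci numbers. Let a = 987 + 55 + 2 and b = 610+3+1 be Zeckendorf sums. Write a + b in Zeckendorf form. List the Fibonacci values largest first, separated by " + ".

1597 + 55 + 5 + 1

The two numbers are 1044 and 614, so their sum is 1658.
1658 − 1597 = 61
61 − 55 = 6
6 − 5 = 1
1 − 1 = 0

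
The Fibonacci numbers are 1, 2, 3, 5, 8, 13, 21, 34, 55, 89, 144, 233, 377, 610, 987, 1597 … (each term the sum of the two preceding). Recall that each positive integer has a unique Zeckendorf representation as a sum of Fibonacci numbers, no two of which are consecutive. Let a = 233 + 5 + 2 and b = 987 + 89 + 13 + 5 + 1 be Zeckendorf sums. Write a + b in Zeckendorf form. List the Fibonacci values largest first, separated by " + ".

987 + 233 + 89 + 21 + 5

The two numbers are 240 and 1095, so their sum is 1335.
Greedily peel off the largest Fibonacci term at each step:
subtract 987 from 1335: 348 remains
subtract 233 from 348: 115 remains
subtract 89 from 115: 26 remains
subtract 21 from 26: 5 remains
subtract 5 from 5: 0 remains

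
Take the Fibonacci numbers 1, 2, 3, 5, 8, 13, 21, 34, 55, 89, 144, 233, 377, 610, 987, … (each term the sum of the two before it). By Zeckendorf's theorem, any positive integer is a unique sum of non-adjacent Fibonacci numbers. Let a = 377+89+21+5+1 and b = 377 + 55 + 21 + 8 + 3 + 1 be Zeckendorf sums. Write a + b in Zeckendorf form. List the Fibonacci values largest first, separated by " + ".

610 + 233 + 89 + 21 + 5

The two numbers are 493 and 465, so their sum is 958.
Greedily peel off the largest Fibonacci term at each step:
subtract 610 from 958: 348 remains
subtract 233 from 348: 115 remains
subtract 89 from 115: 26 remains
subtract 21 from 26: 5 remains
subtract 5 from 5: 0 remains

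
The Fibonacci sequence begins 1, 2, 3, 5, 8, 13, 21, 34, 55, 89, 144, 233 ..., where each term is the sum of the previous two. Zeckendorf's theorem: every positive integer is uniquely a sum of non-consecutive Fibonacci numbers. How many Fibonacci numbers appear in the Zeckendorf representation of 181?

3

Greedily peel off the largest Fibonacci term at each step:
take 144 (≤ 181); 181 − 144 = 37
take 34 (≤ 37); 37 − 34 = 3
take 3 (≤ 3); 3 − 3 = 0
181 = 144 + 34 + 3, which has 3 terms.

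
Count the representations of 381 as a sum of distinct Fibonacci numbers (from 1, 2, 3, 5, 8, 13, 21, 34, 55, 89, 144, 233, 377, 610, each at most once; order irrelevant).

5

Each representation comes from the Zeckendorf form by replacing some F_k with F_{k−1} + F_{k−2} where possible.
381 = 377+3+1 = 233+144+3+1 = 233+89+55+3+1 = 233+89+34+21+3+1 = … (1 more), for 5 in all.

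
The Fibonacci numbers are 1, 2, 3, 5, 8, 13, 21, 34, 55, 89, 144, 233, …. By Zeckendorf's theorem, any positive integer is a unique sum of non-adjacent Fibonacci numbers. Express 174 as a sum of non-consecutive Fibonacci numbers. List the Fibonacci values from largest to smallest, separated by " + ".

Greedy algorithm:
take 144 (≤ 174); 174 − 144 = 30
take 21 (≤ 30); 30 − 21 = 9
take 8 (≤ 9); 9 − 8 = 1
take 1 (≤ 1); 1 − 1 = 0
So 174 = 144 + 21 + 8 + 1, with no two terms consecutive in the sequence.

144 + 21 + 8 + 1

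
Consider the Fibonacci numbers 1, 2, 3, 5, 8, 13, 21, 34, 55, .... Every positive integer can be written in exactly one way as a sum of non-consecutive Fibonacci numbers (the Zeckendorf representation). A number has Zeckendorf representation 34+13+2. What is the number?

49

34+13+2 = 49.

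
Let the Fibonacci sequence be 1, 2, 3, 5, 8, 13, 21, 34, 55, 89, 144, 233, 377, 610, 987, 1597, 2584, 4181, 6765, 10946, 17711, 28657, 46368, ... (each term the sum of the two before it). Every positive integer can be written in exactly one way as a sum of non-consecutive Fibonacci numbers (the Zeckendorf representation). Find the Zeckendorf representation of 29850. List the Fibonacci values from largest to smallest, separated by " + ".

28657 + 987 + 144 + 55 + 5 + 2

29850 − 28657 = 1193
1193 − 987 = 206
206 − 144 = 62
62 − 55 = 7
7 − 5 = 2
2 − 2 = 0
So 29850 = 28657 + 987 + 144 + 55 + 5 + 2, with no two terms consecutive in the sequence.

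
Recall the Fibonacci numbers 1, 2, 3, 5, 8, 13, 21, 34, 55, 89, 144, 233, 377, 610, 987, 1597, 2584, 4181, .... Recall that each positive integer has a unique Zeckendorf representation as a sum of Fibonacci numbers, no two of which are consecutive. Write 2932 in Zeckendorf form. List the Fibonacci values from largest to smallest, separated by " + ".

largest Fibonacci ≤ 2932 is 2584; 2932 − 2584 = 348
largest Fibonacci ≤ 348 is 233; 348 − 233 = 115
largest Fibonacci ≤ 115 is 89; 115 − 89 = 26
largest Fibonacci ≤ 26 is 21; 26 − 21 = 5
largest Fibonacci ≤ 5 is 5; 5 − 5 = 0
So 2932 = 2584 + 233 + 89 + 21 + 5, with no two terms consecutive in the sequence.

2584 + 233 + 89 + 21 + 5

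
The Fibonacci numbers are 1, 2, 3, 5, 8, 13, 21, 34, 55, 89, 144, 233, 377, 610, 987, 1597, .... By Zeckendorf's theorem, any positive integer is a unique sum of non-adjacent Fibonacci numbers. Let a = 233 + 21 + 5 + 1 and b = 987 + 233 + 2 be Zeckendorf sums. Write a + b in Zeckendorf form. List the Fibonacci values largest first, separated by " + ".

The two numbers are 260 and 1222, so their sum is 1482.
Repeatedly subtract the largest Fibonacci number that fits:
subtract 987 from 1482: 495 remains
subtract 377 from 495: 118 remains
subtract 89 from 118: 29 remains
subtract 21 from 29: 8 remains
subtract 8 from 8: 0 remains

987 + 377 + 89 + 21 + 8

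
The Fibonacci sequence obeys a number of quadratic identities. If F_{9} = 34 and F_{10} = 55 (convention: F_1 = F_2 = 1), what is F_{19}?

By F_{2k+1} = F_k² + F_{k+1}²: F_{19} = 34² + 55² = 1156 + 3025 = 4181.

4181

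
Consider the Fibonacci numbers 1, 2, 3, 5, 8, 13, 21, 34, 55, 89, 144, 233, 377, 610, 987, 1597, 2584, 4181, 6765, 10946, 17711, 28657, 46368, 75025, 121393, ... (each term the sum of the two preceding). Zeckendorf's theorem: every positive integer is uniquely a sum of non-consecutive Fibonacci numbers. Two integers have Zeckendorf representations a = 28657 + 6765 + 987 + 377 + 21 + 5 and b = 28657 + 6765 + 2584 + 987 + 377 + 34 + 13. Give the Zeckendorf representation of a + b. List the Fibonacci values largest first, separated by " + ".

75025 + 987 + 144 + 55 + 13 + 5

The two numbers are 36812 and 39417, so their sum is 76229.
76229: greatest Fibonacci not exceeding it is 75025, leaving 1204
1204: greatest Fibonacci not exceeding it is 987, leaving 217
217: greatest Fibonacci not exceeding it is 144, leaving 73
73: greatest Fibonacci not exceeding it is 55, leaving 18
18: greatest Fibonacci not exceeding it is 13, leaving 5
5: greatest Fibonacci not exceeding it is 5, leaving 0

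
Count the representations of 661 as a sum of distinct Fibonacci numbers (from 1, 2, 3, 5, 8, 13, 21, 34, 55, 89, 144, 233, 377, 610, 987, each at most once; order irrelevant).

10

Starting from the Zeckendorf form and repeatedly splitting a term F_k into F_{k−1} + F_{k−2} (when neither is already used) reaches every representation.
661 = 610+34+13+3+1 = 610+34+8+5+3+1 = 377+233+34+13+3+1 = 610+21+13+8+5+3+1 = 377+233+34+8+5+3+1 = … (5 more), for 10 in all.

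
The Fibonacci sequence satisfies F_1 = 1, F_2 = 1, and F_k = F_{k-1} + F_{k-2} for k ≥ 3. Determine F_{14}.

377

Iterating the recurrence up to F_{9} = 34 and F_{8} = 21:
F_{10} = F_{9} + F_{8} = 34 + 21 = 55
F_{11} = F_{10} + F_{9} = 55 + 34 = 89
F_{12} = F_{11} + F_{10} = 89 + 55 = 144
F_{13} = F_{12} + F_{11} = 144 + 89 = 233
F_{14} = F_{13} + F_{12} = 233 + 144 = 377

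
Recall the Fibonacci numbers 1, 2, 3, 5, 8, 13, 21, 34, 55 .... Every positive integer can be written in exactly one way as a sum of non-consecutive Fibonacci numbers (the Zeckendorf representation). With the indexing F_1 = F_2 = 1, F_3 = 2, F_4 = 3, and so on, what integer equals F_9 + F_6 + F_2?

43

F_9 + F_6 + F_2 = 34 + 8 + 1 = 43.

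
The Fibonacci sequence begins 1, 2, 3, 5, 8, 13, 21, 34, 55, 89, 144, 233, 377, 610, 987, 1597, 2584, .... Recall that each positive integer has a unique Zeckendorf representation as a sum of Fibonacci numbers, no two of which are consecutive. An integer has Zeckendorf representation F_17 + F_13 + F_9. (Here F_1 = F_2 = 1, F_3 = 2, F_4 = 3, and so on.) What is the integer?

1864

F_17 + F_13 + F_9 = 1597 + 233 + 34 = 1864.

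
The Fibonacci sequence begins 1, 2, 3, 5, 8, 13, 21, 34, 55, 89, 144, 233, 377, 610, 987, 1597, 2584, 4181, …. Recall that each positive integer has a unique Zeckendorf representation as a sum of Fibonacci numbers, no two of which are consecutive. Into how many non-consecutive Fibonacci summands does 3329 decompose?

Greedily peel off the largest Fibonacci term at each step:
3329 − 2584 = 745
745 − 610 = 135
135 − 89 = 46
46 − 34 = 12
12 − 8 = 4
4 − 3 = 1
1 − 1 = 0
3329 = 2584 + 610 + 89 + 34 + 8 + 3 + 1, which has 7 terms.

7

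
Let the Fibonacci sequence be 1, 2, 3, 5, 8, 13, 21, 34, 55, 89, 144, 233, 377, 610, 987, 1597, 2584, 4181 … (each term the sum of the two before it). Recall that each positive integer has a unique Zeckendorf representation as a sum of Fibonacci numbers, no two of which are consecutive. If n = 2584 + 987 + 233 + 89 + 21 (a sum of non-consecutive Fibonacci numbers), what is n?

3914

2584 + 987 + 233 + 89 + 21 = 3914.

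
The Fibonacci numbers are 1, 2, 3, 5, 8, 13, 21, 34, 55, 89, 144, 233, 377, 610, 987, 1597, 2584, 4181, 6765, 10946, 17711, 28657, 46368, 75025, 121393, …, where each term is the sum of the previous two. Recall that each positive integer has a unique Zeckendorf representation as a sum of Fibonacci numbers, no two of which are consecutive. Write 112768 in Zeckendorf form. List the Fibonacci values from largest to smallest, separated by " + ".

75025 + 28657 + 6765 + 1597 + 610 + 89 + 21 + 3 + 1

Greedily peel off the largest Fibonacci term at each step:
75025 ≤ 112768 < 121393, so take 75025; remainder 37743
28657 ≤ 37743 < 46368, so take 28657; remainder 9086
6765 ≤ 9086 < 10946, so take 6765; remainder 2321
1597 ≤ 2321 < 2584, so take 1597; remainder 724
610 ≤ 724 < 987, so take 610; remainder 114
89 ≤ 114 < 144, so take 89; remainder 25
21 ≤ 25 < 34, so take 21; remainder 4
3 ≤ 4 < 5, so take 3; remainder 1
1 ≤ 1 < 2, so take 1; remainder 0
So 112768 = 75025 + 28657 + 6765 + 1597 + 610 + 89 + 21 + 3 + 1, with no two terms consecutive in the sequence.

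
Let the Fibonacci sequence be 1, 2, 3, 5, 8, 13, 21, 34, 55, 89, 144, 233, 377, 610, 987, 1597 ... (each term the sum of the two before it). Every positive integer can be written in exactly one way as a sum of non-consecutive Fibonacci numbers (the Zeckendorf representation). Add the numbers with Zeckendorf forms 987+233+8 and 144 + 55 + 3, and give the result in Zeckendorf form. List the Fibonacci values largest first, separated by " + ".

987 + 377 + 55 + 8 + 3

The two numbers are 1228 and 202, so their sum is 1430.
Greedily peel off the largest Fibonacci term at each step:
subtract 987 from 1430: 443 remains
subtract 377 from 443: 66 remains
subtract 55 from 66: 11 remains
subtract 8 from 11: 3 remains
subtract 3 from 3: 0 remains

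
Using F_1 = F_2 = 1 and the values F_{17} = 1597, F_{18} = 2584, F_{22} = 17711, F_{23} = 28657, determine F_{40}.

By the addition formula F_{m+n} = F_m F_{n+1} + F_{m−1} F_n with m=18, n=22: F_{40} = 2584·28657 + 1597·17711 = 74049688 + 28284467 = 102334155.

102334155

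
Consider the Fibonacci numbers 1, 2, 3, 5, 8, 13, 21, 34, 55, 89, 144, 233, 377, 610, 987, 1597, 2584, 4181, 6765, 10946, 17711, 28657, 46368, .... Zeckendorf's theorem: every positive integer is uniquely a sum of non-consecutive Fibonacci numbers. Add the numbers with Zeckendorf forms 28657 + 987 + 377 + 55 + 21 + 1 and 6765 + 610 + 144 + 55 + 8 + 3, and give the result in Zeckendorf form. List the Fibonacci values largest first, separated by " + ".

The two numbers are 30098 and 7585, so their sum is 37683.
Repeatedly subtract the largest Fibonacci number that fits:
28657 ≤ 37683 < 46368, so take 28657; remainder 9026
6765 ≤ 9026 < 10946, so take 6765; remainder 2261
1597 ≤ 2261 < 2584, so take 1597; remainder 664
610 ≤ 664 < 987, so take 610; remainder 54
34 ≤ 54 < 55, so take 34; remainder 20
13 ≤ 20 < 21, so take 13; remainder 7
5 ≤ 7 < 8, so take 5; remainder 2
2 ≤ 2 < 3, so take 2; remainder 0

28657 + 6765 + 1597 + 610 + 34 + 13 + 5 + 2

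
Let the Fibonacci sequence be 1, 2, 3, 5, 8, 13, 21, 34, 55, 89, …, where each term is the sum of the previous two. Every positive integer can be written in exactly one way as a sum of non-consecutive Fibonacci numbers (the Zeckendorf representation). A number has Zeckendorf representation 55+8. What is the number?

55+8 = 63.

63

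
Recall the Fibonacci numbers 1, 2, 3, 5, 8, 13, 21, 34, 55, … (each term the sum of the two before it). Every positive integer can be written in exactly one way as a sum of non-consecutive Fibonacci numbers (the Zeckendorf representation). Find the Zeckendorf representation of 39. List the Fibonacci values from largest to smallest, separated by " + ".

34 + 5

39: greatest Fibonacci not exceeding it is 34, leaving 5
5: greatest Fibonacci not exceeding it is 5, leaving 0
So 39 = 34 + 5, with no two terms consecutive in the sequence.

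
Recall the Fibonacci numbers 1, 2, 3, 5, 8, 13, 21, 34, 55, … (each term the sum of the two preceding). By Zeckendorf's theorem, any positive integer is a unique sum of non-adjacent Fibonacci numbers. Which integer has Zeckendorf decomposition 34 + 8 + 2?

34 + 8 + 2 = 44.

44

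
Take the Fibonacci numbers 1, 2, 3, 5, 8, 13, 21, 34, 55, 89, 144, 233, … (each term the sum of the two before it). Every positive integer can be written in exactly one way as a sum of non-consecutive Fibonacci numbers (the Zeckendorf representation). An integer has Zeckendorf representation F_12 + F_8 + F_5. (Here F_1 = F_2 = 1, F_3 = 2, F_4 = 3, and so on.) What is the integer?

170

F_12 + F_8 + F_5 = 144 + 21 + 5 = 170.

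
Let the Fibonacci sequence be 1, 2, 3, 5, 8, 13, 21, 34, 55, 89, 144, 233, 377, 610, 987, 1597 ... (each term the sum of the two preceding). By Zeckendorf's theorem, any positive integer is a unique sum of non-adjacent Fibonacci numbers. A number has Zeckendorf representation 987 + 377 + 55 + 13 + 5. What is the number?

1437

987 + 377 + 55 + 13 + 5 = 1437.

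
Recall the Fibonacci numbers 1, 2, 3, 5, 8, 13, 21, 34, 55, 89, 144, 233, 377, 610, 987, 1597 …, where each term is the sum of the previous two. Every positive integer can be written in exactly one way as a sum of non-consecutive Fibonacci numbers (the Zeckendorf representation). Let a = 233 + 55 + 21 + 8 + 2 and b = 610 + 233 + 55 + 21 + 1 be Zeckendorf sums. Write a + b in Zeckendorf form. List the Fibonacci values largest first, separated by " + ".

The two numbers are 319 and 920, so their sum is 1239.
1239: greatest Fibonacci not exceeding it is 987, leaving 252
252: greatest Fibonacci not exceeding it is 233, leaving 19
19: greatest Fibonacci not exceeding it is 13, leaving 6
6: greatest Fibonacci not exceeding it is 5, leaving 1
1: greatest Fibonacci not exceeding it is 1, leaving 0

987 + 233 + 13 + 5 + 1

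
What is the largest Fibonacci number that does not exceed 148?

144 ≤ 148 < 233, so the largest Fibonacci number not exceeding 148 is 144.

144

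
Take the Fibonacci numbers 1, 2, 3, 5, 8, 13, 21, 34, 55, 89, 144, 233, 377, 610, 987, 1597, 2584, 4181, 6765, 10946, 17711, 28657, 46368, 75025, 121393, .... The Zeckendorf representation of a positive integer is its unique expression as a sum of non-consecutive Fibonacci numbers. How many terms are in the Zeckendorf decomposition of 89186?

5

Repeatedly subtract the largest Fibonacci number that fits:
subtract 75025 from 89186: 14161 remains
subtract 10946 from 14161: 3215 remains
subtract 2584 from 3215: 631 remains
subtract 610 from 631: 21 remains
subtract 21 from 21: 0 remains
89186 = 75025 + 10946 + 2584 + 610 + 21, which has 5 terms.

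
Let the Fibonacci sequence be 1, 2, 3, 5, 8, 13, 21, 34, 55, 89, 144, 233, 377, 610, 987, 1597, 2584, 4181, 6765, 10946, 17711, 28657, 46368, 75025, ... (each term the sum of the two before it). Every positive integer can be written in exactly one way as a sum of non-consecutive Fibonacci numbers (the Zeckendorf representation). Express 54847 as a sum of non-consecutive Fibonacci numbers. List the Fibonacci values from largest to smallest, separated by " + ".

46368 + 6765 + 1597 + 89 + 21 + 5 + 2

Repeatedly subtract the largest Fibonacci number that fits:
largest Fibonacci ≤ 54847 is 46368; 54847 − 46368 = 8479
largest Fibonacci ≤ 8479 is 6765; 8479 − 6765 = 1714
largest Fibonacci ≤ 1714 is 1597; 1714 − 1597 = 117
largest Fibonacci ≤ 117 is 89; 117 − 89 = 28
largest Fibonacci ≤ 28 is 21; 28 − 21 = 7
largest Fibonacci ≤ 7 is 5; 7 − 5 = 2
largest Fibonacci ≤ 2 is 2; 2 − 2 = 0
So 54847 = 46368 + 6765 + 1597 + 89 + 21 + 5 + 2, with no two terms consecutive in the sequence.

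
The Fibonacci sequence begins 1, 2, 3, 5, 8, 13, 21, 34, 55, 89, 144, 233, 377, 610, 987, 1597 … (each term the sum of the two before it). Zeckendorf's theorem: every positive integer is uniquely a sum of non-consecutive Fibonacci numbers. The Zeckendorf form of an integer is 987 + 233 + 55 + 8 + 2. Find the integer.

987 + 233 + 55 + 8 + 2 = 1285.

1285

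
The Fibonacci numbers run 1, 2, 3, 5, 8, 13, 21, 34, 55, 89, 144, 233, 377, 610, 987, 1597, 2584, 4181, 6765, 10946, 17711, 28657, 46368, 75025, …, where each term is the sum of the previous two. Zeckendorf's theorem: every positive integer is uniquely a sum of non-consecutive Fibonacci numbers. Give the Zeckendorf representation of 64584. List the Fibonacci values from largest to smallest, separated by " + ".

46368 + 17711 + 377 + 89 + 34 + 5

46368 ≤ 64584 < 75025, so take 46368; remainder 18216
17711 ≤ 18216 < 28657, so take 17711; remainder 505
377 ≤ 505 < 610, so take 377; remainder 128
89 ≤ 128 < 144, so take 89; remainder 39
34 ≤ 39 < 55, so take 34; remainder 5
5 ≤ 5 < 8, so take 5; remainder 0
So 64584 = 46368 + 17711 + 377 + 89 + 34 + 5, with no two terms consecutive in the sequence.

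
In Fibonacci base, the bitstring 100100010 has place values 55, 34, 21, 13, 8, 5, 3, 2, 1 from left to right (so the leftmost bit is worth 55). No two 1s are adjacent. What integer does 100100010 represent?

Summing the place values of the 1 bits: 55 + 13 + 2 = 70.

70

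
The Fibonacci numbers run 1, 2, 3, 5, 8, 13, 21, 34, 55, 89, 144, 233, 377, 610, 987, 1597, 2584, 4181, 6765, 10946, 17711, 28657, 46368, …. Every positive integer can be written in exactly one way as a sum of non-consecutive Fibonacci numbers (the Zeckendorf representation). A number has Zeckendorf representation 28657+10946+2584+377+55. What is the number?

28657+10946+2584+377+55 = 42619.

42619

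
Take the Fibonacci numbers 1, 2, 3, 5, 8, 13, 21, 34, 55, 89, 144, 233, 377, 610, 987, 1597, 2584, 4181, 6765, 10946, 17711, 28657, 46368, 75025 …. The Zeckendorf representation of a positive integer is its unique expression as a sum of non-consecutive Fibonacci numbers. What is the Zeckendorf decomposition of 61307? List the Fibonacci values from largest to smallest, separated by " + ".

46368 + 10946 + 2584 + 987 + 377 + 34 + 8 + 3

61307: greatest Fibonacci not exceeding it is 46368, leaving 14939
14939: greatest Fibonacci not exceeding it is 10946, leaving 3993
3993: greatest Fibonacci not exceeding it is 2584, leaving 1409
1409: greatest Fibonacci not exceeding it is 987, leaving 422
422: greatest Fibonacci not exceeding it is 377, leaving 45
45: greatest Fibonacci not exceeding it is 34, leaving 11
11: greatest Fibonacci not exceeding it is 8, leaving 3
3: greatest Fibonacci not exceeding it is 3, leaving 0
So 61307 = 46368 + 10946 + 2584 + 987 + 377 + 34 + 8 + 3, with no two terms consecutive in the sequence.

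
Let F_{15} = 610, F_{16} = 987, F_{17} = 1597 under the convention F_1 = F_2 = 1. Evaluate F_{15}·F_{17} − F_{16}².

1

610·1597 − 987² = 974170 − 974169 = 1. (Cassini's identity: F_{k−1}F_{k+1} − F_k² = (−1)^k.)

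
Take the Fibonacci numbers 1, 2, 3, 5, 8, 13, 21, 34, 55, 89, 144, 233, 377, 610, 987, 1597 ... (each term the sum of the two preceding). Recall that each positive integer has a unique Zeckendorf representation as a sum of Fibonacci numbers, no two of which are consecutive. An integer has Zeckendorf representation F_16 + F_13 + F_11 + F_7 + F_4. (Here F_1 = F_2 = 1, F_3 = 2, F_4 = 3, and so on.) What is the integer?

1325

F_16 + F_13 + F_11 + F_7 + F_4 = 987 + 233 + 89 + 13 + 3 = 1325.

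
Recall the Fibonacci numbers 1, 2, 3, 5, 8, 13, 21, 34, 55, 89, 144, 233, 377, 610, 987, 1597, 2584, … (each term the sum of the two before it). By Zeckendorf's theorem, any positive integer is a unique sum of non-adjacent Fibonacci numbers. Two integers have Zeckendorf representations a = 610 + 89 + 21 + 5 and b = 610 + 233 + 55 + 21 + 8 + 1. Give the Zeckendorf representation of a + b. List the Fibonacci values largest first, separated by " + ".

The two numbers are 725 and 928, so their sum is 1653.
Repeatedly subtract the largest Fibonacci number that fits:
1653: greatest Fibonacci not exceeding it is 1597, leaving 56
56: greatest Fibonacci not exceeding it is 55, leaving 1
1: greatest Fibonacci not exceeding it is 1, leaving 0

1597 + 55 + 1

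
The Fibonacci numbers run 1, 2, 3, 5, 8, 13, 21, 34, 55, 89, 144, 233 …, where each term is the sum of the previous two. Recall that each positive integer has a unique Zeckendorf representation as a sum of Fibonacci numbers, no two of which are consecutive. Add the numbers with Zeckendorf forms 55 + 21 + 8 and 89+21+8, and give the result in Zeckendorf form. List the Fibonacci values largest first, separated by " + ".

The two numbers are 84 and 118, so their sum is 202.
Repeatedly subtract the largest Fibonacci number that fits:
subtract 144 from 202: 58 remains
subtract 55 from 58: 3 remains
subtract 3 from 3: 0 remains

144 + 55 + 3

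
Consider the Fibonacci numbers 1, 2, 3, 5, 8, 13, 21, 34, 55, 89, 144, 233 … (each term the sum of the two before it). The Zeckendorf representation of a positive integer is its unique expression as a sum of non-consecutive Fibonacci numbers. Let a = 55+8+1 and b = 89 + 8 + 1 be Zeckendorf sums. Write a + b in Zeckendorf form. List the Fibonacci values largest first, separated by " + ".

The two numbers are 64 and 98, so their sum is 162.
Repeatedly subtract the largest Fibonacci number that fits:
162 − 144 = 18
18 − 13 = 5
5 − 5 = 0

144 + 13 + 5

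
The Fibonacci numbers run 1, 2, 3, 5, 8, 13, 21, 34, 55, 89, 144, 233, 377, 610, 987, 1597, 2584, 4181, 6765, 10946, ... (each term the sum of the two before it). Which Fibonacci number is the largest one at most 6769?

6765

6765 ≤ 6769 < 10946, so the largest Fibonacci number not exceeding 6769 is 6765.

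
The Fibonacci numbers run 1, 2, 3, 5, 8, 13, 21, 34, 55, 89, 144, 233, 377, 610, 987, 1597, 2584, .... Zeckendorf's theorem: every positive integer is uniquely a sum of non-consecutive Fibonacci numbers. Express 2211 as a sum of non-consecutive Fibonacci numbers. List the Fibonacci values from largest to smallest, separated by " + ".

2211: greatest Fibonacci not exceeding it is 1597, leaving 614
614: greatest Fibonacci not exceeding it is 610, leaving 4
4: greatest Fibonacci not exceeding it is 3, leaving 1
1: greatest Fibonacci not exceeding it is 1, leaving 0
So 2211 = 1597 + 610 + 3 + 1, with no two terms consecutive in the sequence.

1597 + 610 + 3 + 1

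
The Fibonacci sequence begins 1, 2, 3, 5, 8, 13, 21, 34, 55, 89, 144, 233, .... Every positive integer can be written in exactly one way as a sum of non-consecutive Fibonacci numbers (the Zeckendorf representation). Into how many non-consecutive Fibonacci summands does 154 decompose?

144 ≤ 154 < 233, so take 144; remainder 10
8 ≤ 10 < 13, so take 8; remainder 2
2 ≤ 2 < 3, so take 2; remainder 0
154 = 144 + 8 + 2, which has 3 terms.

3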